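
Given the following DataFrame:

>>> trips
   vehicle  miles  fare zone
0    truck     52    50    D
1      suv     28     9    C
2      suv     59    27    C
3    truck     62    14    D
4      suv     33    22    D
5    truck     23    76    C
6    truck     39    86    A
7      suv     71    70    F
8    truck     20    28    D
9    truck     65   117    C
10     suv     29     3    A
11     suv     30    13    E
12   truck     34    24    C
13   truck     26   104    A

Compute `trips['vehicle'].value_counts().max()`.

value_counts of vehicle:
vehicle
truck    8
suv      6
Name: count, dtype: int64
Hence 8.

8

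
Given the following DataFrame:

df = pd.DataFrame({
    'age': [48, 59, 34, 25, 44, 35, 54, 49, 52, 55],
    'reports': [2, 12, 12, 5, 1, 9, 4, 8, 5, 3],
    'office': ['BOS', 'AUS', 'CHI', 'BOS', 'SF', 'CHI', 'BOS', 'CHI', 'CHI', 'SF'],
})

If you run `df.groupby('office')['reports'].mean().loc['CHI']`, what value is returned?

group by office, mean of reports:
office
AUS    12.000000
BOS     3.666667
CHI     8.500000
SF      2.000000
Name: reports, dtype: float64

8.5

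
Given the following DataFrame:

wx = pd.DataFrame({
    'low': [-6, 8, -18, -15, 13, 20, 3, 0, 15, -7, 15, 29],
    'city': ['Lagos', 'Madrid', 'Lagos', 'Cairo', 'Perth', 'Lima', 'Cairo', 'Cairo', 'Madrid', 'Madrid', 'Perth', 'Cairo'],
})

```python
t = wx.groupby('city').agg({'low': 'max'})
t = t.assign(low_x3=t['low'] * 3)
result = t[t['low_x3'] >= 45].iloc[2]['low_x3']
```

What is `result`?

45

group by city, max of low:
        low
city       
Cairo    29
Lagos    -6
Lima     20
Madrid   15
Perth    15
add column low_x3 = t['low'] * 3:
        low  low_x3
city               
Cairo    29      87
Lagos    -6     -18
Lima     20      60
Madrid   15      45
Perth    15      45
filter rows where low_x3 >= 45:
        low  low_x3
city               
Cairo    29      87
Lima     20      60
Madrid   15      45
Perth    15      45
Reading off the value at position 2, column 'low_x3', we get 45.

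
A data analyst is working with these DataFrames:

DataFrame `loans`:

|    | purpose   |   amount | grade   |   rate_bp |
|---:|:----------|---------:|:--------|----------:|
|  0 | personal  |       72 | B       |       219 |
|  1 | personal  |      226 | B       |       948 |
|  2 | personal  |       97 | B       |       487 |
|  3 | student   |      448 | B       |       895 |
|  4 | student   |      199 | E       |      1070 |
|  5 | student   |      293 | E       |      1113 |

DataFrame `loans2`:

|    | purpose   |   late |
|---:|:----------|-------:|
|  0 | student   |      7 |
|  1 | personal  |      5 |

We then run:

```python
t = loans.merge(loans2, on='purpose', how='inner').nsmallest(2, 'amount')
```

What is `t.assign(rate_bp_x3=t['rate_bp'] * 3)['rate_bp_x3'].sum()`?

merge on 'purpose' (how='inner') → 6 rows:
    purpose  amount grade  rate_bp  late
0  personal      72     B      219     5
1  personal     226     B      948     5
2  personal      97     B      487     5
3   student     448     B      895     7
4   student     199     E     1070     7
5   student     293     E     1113     7
take 2 rows with smallest amount:
    purpose  amount grade  rate_bp  late
0  personal      72     B      219     5
2  personal      97     B      487     5
add column rate_bp_x3 = t['rate_bp'] * 3:
    purpose  amount grade  rate_bp  late  rate_bp_x3
0  personal      72     B      219     5         657
2  personal      97     B      487     5        1461
Then the sum of column 'rate_bp_x3': 2118

2118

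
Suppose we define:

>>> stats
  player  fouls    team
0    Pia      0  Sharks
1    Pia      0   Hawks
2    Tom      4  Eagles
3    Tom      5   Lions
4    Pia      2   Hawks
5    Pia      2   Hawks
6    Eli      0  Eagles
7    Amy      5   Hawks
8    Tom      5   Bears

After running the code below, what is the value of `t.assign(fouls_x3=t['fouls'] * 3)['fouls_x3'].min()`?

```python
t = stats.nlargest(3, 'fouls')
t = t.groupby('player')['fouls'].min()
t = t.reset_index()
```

15

take 3 rows with largest fouls:
  player  fouls   team
3    Tom      5  Lions
7    Amy      5  Hawks
8    Tom      5  Bears
group by player, min of fouls:
player
Amy    5
Tom    5
Name: fouls, dtype: int64
reset_index():
  player  fouls
0    Amy      5
1    Tom      5
add column fouls_x3 = t['fouls'] * 3:
  player  fouls  fouls_x3
0    Amy      5        15
1    Tom      5        15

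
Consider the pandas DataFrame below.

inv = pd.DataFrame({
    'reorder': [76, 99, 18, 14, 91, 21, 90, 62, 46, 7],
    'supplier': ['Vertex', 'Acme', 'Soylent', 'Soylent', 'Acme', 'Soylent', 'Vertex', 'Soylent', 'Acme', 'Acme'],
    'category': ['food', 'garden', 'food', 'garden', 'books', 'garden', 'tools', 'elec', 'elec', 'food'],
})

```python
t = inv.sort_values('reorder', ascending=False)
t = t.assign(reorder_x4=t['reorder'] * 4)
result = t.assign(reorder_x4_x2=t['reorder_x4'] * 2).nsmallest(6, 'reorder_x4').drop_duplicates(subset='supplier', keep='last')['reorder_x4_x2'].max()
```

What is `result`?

sort by reorder descending:
   reorder supplier category
1       99     Acme   garden
4       91     Acme    books
6       90   Vertex    tools
0       76   Vertex     food
7       62  Soylent     elec
8       46     Acme     elec
5       21  Soylent   garden
2       18  Soylent     food
3       14  Soylent   garden
9        7     Acme     food
add column reorder_x4 = t['reorder'] * 4:
   reorder supplier category  reorder_x4
1       99     Acme   garden         396
4       91     Acme    books         364
6       90   Vertex    tools         360
0       76   Vertex     food         304
7       62  Soylent     elec         248
8       46     Acme     elec         184
5       21  Soylent   garden          84
2       18  Soylent     food          72
3       14  Soylent   garden          56
9        7     Acme     food          28
add column reorder_x4_x2 = t['reorder_x4'] * 2:
   reorder supplier category  reorder_x4  reorder_x4_x2
1       99     Acme   garden         396            792
4       91     Acme    books         364            728
6       90   Vertex    tools         360            720
0       76   Vertex     food         304            608
7       62  Soylent     elec         248            496
8       46     Acme     elec         184            368
5       21  Soylent   garden          84            168
2       18  Soylent     food          72            144
3       14  Soylent   garden          56            112
9        7     Acme     food          28             56
take 6 rows with smallest reorder_x4:
   reorder supplier category  reorder_x4  reorder_x4_x2
9        7     Acme     food          28             56
3       14  Soylent   garden          56            112
2       18  Soylent     food          72            144
5       21  Soylent   garden          84            168
8       46     Acme     elec         184            368
7       62  Soylent     elec         248            496
drop duplicate supplier (keep=last):
   reorder supplier category  reorder_x4  reorder_x4_x2
8       46     Acme     elec         184            368
7       62  Soylent     elec         248            496
Taking the max of column 'reorder_x4_x2' gives 496.

496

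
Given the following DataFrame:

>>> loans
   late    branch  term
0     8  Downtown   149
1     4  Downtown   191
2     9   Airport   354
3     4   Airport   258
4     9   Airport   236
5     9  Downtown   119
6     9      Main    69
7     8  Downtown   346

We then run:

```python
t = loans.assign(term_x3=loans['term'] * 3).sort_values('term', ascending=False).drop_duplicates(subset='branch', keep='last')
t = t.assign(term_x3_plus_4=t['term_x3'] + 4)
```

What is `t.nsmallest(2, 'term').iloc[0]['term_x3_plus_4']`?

add column term_x3 = loans['term'] * 3:
   late    branch  term  term_x3
0     8  Downtown   149      447
1     4  Downtown   191      573
2     9   Airport   354     1062
3     4   Airport   258      774
4     9   Airport   236      708
5     9  Downtown   119      357
6     9      Main    69      207
7     8  Downtown   346     1038
sort by term descending:
   late    branch  term  term_x3
2     9   Airport   354     1062
7     8  Downtown   346     1038
3     4   Airport   258      774
4     9   Airport   236      708
1     4  Downtown   191      573
0     8  Downtown   149      447
5     9  Downtown   119      357
6     9      Main    69      207
drop duplicate branch (keep=last):
   late    branch  term  term_x3
4     9   Airport   236      708
5     9  Downtown   119      357
6     9      Main    69      207
add column term_x3_plus_4 = t['term_x3'] + 4:
   late    branch  term  term_x3  term_x3_plus_4
4     9   Airport   236      708             712
5     9  Downtown   119      357             361
6     9      Main    69      207             211
take 2 rows with smallest term:
   late    branch  term  term_x3  term_x3_plus_4
6     9      Main    69      207             211
5     9  Downtown   119      357             361
Then the value at position 0, column 'term_x3_plus_4': 211

211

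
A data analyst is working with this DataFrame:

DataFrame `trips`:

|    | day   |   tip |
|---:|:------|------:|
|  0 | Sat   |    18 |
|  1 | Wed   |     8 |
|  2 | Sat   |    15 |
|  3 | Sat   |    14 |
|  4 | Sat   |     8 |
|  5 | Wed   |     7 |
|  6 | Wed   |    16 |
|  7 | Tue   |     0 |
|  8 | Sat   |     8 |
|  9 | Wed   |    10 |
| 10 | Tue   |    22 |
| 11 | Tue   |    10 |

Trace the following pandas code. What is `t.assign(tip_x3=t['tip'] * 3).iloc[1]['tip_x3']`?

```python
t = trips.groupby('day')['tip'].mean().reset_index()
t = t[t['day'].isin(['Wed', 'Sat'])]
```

group by day, mean of tip:
day
Sat    12.600000
Tue    10.666667
Wed    10.250000
Name: tip, dtype: float64
reset_index():
   day        tip
0  Sat  12.600000
1  Tue  10.666667
2  Wed  10.250000
filter rows where day in ['Wed', 'Sat']:
   day    tip
0  Sat  12.60
2  Wed  10.25
add column tip_x3 = t['tip'] * 3:
   day    tip  tip_x3
0  Sat  12.60   37.80
2  Wed  10.25   30.75

30.75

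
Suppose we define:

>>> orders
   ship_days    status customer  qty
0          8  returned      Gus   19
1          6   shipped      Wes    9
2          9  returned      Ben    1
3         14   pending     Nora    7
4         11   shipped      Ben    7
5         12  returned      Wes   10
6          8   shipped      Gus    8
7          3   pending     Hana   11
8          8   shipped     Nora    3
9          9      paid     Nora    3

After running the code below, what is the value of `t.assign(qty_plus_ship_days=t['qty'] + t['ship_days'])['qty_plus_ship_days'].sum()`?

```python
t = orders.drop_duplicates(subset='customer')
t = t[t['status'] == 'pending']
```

35

drop duplicate customer (keep=first):
   ship_days    status customer  qty
0          8  returned      Gus   19
1          6   shipped      Wes    9
2          9  returned      Ben    1
3         14   pending     Nora    7
7          3   pending     Hana   11
filter rows where status == 'pending':
   ship_days   status customer  qty
3         14  pending     Nora    7
7          3  pending     Hana   11
add column qty_plus_ship_days = t['qty'] + t['ship_days']:
   ship_days   status customer  qty  qty_plus_ship_days
3         14  pending     Nora    7                  21
7          3  pending     Hana   11                  14
Finally, sum of column 'qty_plus_ship_days' = 35.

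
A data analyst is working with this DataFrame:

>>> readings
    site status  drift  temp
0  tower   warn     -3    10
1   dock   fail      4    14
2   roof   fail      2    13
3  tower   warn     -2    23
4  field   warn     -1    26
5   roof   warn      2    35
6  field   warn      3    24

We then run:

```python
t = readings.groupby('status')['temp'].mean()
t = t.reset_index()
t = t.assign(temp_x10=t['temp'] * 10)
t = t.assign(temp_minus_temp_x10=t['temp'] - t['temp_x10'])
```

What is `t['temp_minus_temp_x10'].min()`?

group by status, mean of temp:
status
fail    13.5
warn    23.6
Name: temp, dtype: float64
reset_index():
  status  temp
0   fail  13.5
1   warn  23.6
add column temp_x10 = t['temp'] * 10:
  status  temp  temp_x10
0   fail  13.5     135.0
1   warn  23.6     236.0
add column temp_minus_temp_x10 = t['temp'] - t['temp_x10']:
  status  temp  temp_x10  temp_minus_temp_x10
0   fail  13.5     135.0               -121.5
1   warn  23.6     236.0               -212.4

-212.4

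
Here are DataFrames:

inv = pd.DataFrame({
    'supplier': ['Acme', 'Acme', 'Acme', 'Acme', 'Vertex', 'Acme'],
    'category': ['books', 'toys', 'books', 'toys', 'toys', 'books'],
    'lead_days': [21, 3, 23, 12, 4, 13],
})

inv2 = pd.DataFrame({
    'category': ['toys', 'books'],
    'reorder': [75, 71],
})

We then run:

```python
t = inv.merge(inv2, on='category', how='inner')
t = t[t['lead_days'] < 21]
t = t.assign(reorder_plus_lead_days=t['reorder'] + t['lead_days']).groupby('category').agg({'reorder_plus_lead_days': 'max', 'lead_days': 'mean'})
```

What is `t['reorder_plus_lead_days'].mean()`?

85.5

merge on 'category' (how='inner') → 6 rows:
  supplier category  lead_days  reorder
0     Acme    books         21       71
1     Acme     toys          3       75
2     Acme    books         23       71
3     Acme     toys         12       75
4   Vertex     toys          4       75
5     Acme    books         13       71
filter rows where lead_days < 21:
  supplier category  lead_days  reorder
1     Acme     toys          3       75
3     Acme     toys         12       75
4   Vertex     toys          4       75
5     Acme    books         13       71
add column reorder_plus_lead_days = t['reorder'] + t['lead_days']:
  supplier category  lead_days  reorder  reorder_plus_lead_days
1     Acme     toys          3       75                      78
3     Acme     toys         12       75                      87
4   Vertex     toys          4       75                      79
5     Acme    books         13       71                      84
group by category: max(reorder_plus_lead_days), mean(lead_days):
          reorder_plus_lead_days  lead_days
category                                   
books                         84  13.000000
toys                          87   6.333333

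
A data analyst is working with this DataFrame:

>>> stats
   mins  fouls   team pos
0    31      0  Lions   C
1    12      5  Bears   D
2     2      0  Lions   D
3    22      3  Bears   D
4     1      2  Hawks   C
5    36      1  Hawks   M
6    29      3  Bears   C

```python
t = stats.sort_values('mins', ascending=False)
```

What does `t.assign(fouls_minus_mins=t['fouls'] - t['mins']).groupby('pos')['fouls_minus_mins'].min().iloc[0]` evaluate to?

-31

sort by mins descending:
   mins  fouls   team pos
5    36      1  Hawks   M
0    31      0  Lions   C
6    29      3  Bears   C
3    22      3  Bears   D
1    12      5  Bears   D
2     2      0  Lions   D
4     1      2  Hawks   C
add column fouls_minus_mins = t['fouls'] - t['mins']:
   mins  fouls   team pos  fouls_minus_mins
5    36      1  Hawks   M               -35
0    31      0  Lions   C               -31
6    29      3  Bears   C               -26
3    22      3  Bears   D               -19
1    12      5  Bears   D                -7
2     2      0  Lions   D                -2
4     1      2  Hawks   C                 1
group by pos, min of fouls_minus_mins:
pos
C   -31
D   -19
M   -35
Name: fouls_minus_mins, dtype: int64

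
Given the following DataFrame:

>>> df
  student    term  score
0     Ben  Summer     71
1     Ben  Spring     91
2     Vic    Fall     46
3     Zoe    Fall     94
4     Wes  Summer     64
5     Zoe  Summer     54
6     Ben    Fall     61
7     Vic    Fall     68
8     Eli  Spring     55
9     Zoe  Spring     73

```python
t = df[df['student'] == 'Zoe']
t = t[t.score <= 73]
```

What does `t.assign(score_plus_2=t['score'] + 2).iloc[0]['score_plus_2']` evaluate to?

filter rows where student == 'Zoe':
  student    term  score
3     Zoe    Fall     94
5     Zoe  Summer     54
9     Zoe  Spring     73
filter rows where score <= 73:
  student    term  score
5     Zoe  Summer     54
9     Zoe  Spring     73
add column score_plus_2 = t['score'] + 2:
  student    term  score  score_plus_2
5     Zoe  Summer     54            56
9     Zoe  Spring     73            75
So iloc[0]['score_plus_2'] = 56.

56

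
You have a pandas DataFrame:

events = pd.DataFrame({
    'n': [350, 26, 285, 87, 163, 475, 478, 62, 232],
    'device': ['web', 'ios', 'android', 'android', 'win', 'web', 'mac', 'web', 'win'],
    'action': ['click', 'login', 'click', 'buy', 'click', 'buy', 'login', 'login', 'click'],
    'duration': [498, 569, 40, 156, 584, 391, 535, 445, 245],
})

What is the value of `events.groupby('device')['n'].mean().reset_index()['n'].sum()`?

1183.16666667

group by device, mean of n:
device
android    186.000000
ios         26.000000
mac        478.000000
web        295.666667
win        197.500000
Name: n, dtype: float64
reset_index():
    device           n
0  android  186.000000
1      ios   26.000000
2      mac  478.000000
3      web  295.666667
4      win  197.500000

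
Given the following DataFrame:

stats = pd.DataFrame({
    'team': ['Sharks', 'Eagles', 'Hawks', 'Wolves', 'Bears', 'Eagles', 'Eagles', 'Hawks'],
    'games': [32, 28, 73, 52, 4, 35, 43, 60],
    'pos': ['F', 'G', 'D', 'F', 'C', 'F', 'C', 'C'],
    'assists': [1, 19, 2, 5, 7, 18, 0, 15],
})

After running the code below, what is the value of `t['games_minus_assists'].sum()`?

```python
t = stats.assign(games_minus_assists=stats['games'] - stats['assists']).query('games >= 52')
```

add column games_minus_assists = stats['games'] - stats['assists']:
     team  games pos  assists  games_minus_assists
0  Sharks     32   F        1                   31
1  Eagles     28   G       19                    9
2   Hawks     73   D        2                   71
3  Wolves     52   F        5                   47
4   Bears      4   C        7                   -3
5  Eagles     35   F       18                   17
6  Eagles     43   C        0                   43
7   Hawks     60   C       15                   45
filter rows where games >= 52:
     team  games pos  assists  games_minus_assists
2   Hawks     73   D        2                   71
3  Wolves     52   F        5                   47
7   Hawks     60   C       15                   45
So sum() = 163.

163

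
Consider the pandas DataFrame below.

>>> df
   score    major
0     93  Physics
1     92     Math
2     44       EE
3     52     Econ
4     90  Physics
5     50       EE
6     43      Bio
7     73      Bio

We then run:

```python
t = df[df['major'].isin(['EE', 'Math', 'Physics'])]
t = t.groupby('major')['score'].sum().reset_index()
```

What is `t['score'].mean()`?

filter rows where major in ['EE', 'Math', 'Physics']:
   score    major
0     93  Physics
1     92     Math
2     44       EE
4     90  Physics
5     50       EE
group by major, sum of score:
major
EE          94
Math        92
Physics    183
Name: score, dtype: int64
reset_index():
     major  score
0       EE     94
1     Math     92
2  Physics    183
So mean() = 123.0.

123.0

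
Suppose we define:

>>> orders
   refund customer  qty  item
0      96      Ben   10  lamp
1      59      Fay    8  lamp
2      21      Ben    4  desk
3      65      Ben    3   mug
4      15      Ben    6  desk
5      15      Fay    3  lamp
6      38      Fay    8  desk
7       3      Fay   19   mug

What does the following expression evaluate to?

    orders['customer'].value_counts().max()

value_counts of customer:
customer
Ben    4
Fay    4
Name: count, dtype: int64
So max() = 4.

4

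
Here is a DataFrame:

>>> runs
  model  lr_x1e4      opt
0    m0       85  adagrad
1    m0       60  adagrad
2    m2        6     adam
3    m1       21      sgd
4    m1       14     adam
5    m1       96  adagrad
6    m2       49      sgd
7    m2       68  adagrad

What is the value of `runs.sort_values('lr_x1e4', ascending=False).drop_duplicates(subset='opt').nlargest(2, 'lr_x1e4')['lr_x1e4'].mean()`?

72.5

sort by lr_x1e4 descending:
  model  lr_x1e4      opt
5    m1       96  adagrad
0    m0       85  adagrad
7    m2       68  adagrad
1    m0       60  adagrad
6    m2       49      sgd
3    m1       21      sgd
4    m1       14     adam
2    m2        6     adam
drop duplicate opt (keep=first):
  model  lr_x1e4      opt
5    m1       96  adagrad
6    m2       49      sgd
4    m1       14     adam
take 2 rows with largest lr_x1e4:
  model  lr_x1e4      opt
5    m1       96  adagrad
6    m2       49      sgd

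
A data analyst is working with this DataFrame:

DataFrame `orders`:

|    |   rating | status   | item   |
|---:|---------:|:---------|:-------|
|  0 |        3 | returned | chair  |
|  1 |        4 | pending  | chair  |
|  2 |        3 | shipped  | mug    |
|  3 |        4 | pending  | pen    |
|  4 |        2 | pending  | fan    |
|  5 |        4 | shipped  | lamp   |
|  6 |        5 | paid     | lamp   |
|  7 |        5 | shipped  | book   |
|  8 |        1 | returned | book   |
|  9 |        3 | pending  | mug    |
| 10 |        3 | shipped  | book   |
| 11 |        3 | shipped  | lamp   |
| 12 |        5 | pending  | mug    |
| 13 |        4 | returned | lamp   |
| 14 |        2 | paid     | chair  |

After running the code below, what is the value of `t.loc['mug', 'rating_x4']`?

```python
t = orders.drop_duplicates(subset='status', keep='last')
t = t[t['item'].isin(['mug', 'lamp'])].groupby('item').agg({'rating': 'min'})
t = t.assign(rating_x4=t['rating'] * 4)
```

drop duplicate status (keep=last):
    rating    status   item
11       3   shipped   lamp
12       5   pending    mug
13       4  returned   lamp
14       2      paid  chair
filter rows where item in ['mug', 'lamp']:
    rating    status  item
11       3   shipped  lamp
12       5   pending   mug
13       4  returned  lamp
group by item, min of rating:
      rating
item        
lamp       3
mug        5
add column rating_x4 = t['rating'] * 4:
      rating  rating_x4
item                   
lamp       3         12
mug        5         20
value at row 'mug', column 'rating_x4' → 20

20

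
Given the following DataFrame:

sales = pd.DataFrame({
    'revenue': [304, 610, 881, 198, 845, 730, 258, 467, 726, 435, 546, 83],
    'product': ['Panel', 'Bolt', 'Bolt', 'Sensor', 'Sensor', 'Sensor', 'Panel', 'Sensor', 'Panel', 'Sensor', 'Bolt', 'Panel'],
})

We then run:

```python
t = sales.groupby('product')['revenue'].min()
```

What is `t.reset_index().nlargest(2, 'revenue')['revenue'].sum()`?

744

group by product, min of revenue:
product
Bolt      546
Panel      83
Sensor    198
Name: revenue, dtype: int64
reset_index():
  product  revenue
0    Bolt      546
1   Panel       83
2  Sensor      198
take 2 rows with largest revenue:
  product  revenue
0    Bolt      546
2  Sensor      198
Then the sum of column 'revenue': 744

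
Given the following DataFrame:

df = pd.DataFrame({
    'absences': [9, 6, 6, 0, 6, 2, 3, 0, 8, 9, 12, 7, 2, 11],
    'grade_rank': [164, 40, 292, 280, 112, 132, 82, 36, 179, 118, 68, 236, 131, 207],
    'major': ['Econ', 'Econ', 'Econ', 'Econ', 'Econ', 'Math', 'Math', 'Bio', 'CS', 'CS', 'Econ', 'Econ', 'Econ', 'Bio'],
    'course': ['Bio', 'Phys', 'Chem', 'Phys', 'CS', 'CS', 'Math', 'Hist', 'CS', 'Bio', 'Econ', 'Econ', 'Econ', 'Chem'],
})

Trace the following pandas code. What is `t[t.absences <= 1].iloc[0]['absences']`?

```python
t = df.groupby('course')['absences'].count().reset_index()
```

group by course, count of absences:
course
Bio     2
CS      3
Chem    2
Econ    3
Hist    1
Math    1
Phys    2
Name: absences, dtype: int64
reset_index():
  course  absences
0    Bio         2
1     CS         3
2   Chem         2
3   Econ         3
4   Hist         1
5   Math         1
6   Phys         2
filter rows where absences <= 1:
  course  absences
4   Hist         1
5   Math         1
The value at position 0, column 'absences' is 1.

1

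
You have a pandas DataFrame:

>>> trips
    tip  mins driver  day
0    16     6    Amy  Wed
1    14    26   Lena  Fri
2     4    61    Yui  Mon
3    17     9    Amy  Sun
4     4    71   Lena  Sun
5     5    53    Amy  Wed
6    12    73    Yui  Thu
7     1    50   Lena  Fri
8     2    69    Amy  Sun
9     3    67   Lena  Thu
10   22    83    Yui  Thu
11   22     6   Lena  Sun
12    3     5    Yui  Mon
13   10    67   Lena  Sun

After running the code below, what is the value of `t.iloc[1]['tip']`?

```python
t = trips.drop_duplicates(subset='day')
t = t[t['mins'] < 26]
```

drop duplicate day (keep=first):
   tip  mins driver  day
0   16     6    Amy  Wed
1   14    26   Lena  Fri
2    4    61    Yui  Mon
3   17     9    Amy  Sun
6   12    73    Yui  Thu
filter rows where mins < 26:
   tip  mins driver  day
0   16     6    Amy  Wed
3   17     9    Amy  Sun
Then the value at position 1, column 'tip': 17

17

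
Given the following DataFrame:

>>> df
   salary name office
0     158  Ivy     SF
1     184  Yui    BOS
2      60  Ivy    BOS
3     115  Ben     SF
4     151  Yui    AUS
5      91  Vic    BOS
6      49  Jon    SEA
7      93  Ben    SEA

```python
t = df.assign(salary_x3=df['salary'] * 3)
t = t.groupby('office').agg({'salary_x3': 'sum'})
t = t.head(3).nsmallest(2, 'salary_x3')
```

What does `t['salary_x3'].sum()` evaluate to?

add column salary_x3 = df['salary'] * 3:
   salary name office  salary_x3
0     158  Ivy     SF        474
1     184  Yui    BOS        552
2      60  Ivy    BOS        180
3     115  Ben     SF        345
4     151  Yui    AUS        453
5      91  Vic    BOS        273
6      49  Jon    SEA        147
7      93  Ben    SEA        279
group by office, sum of salary_x3:
        salary_x3
office           
AUS           453
BOS          1005
SEA           426
SF            819
take first 3 rows:
        salary_x3
office           
AUS           453
BOS          1005
SEA           426
take 2 rows with smallest salary_x3:
        salary_x3
office           
SEA           426
AUS           453

879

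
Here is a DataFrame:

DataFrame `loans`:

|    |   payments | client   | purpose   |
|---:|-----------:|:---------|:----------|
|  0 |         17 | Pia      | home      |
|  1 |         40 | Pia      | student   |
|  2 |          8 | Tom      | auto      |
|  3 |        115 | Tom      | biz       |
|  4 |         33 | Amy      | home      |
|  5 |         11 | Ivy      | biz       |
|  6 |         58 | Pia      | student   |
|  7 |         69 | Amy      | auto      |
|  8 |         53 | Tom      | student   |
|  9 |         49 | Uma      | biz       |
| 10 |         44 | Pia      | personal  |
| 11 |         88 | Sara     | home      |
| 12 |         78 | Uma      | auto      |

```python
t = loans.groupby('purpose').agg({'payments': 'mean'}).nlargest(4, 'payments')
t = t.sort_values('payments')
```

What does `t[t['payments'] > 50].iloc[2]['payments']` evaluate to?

58.3333333333

group by purpose, mean of payments:
           payments
purpose            
auto      51.666667
biz       58.333333
home      46.000000
personal  44.000000
student   50.333333
take 4 rows with largest payments:
          payments
purpose           
biz      58.333333
auto     51.666667
student  50.333333
home     46.000000
sort by payments:
          payments
purpose           
home     46.000000
student  50.333333
auto     51.666667
biz      58.333333
filter rows where payments > 50:
          payments
purpose           
student  50.333333
auto     51.666667
biz      58.333333
Hence 58.3333333333.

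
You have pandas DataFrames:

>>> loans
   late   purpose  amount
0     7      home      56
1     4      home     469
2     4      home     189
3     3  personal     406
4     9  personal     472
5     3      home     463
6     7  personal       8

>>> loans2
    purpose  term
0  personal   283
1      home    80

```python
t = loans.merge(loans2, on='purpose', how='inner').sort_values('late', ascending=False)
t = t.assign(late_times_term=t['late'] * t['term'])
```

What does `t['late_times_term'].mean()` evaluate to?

973.857142857

merge on 'purpose' (how='inner') → 7 rows:
   late   purpose  amount  term
0     7      home      56    80
1     4      home     469    80
2     4      home     189    80
3     3  personal     406   283
4     9  personal     472   283
5     3      home     463    80
6     7  personal       8   283
sort by late descending:
   late   purpose  amount  term
4     9  personal     472   283
0     7      home      56    80
6     7  personal       8   283
1     4      home     469    80
2     4      home     189    80
3     3  personal     406   283
5     3      home     463    80
add column late_times_term = t['late'] * t['term']:
   late   purpose  amount  term  late_times_term
4     9  personal     472   283             2547
0     7      home      56    80              560
6     7  personal       8   283             1981
1     4      home     469    80              320
2     4      home     189    80              320
3     3  personal     406   283              849
5     3      home     463    80              240
Taking the mean of column 'late_times_term' gives 973.857142857.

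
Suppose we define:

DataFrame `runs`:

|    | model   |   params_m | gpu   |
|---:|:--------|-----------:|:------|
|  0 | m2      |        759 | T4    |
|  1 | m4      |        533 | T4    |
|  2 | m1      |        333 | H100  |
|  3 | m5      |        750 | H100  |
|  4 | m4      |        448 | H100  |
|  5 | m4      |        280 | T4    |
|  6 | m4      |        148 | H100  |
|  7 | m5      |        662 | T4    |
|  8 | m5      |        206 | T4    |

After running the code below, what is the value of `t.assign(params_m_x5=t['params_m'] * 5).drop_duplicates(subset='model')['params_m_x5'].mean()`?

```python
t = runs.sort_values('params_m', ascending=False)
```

sort by params_m descending:
  model  params_m   gpu
0    m2       759    T4
3    m5       750  H100
7    m5       662    T4
1    m4       533    T4
4    m4       448  H100
2    m1       333  H100
5    m4       280    T4
8    m5       206    T4
6    m4       148  H100
add column params_m_x5 = t['params_m'] * 5:
  model  params_m   gpu  params_m_x5
0    m2       759    T4         3795
3    m5       750  H100         3750
7    m5       662    T4         3310
1    m4       533    T4         2665
4    m4       448  H100         2240
2    m1       333  H100         1665
5    m4       280    T4         1400
8    m5       206    T4         1030
6    m4       148  H100          740
drop duplicate model (keep=first):
  model  params_m   gpu  params_m_x5
0    m2       759    T4         3795
3    m5       750  H100         3750
1    m4       533    T4         2665
2    m1       333  H100         1665
mean of column 'params_m_x5' → 2968.75

2968.75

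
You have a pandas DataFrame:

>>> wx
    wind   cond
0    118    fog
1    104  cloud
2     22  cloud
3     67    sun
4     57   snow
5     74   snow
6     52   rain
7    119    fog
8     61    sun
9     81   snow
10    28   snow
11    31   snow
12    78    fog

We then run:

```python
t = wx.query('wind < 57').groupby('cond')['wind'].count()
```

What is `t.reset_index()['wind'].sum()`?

filter rows where wind < 57:
    wind   cond
2     22  cloud
6     52   rain
10    28   snow
11    31   snow
group by cond, count of wind:
cond
cloud    1
rain     1
snow     2
Name: wind, dtype: int64
reset_index():
    cond  wind
0  cloud     1
1   rain     1
2   snow     2
Reading off the sum of column 'wind', we get 4.

4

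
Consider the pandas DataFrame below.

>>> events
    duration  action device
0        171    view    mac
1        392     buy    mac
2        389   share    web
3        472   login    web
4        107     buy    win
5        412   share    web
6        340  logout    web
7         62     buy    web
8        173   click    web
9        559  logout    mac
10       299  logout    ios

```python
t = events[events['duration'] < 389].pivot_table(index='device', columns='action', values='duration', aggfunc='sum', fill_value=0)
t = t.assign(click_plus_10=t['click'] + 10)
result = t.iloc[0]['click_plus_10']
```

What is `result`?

filter rows where duration < 389:
    duration  action device
0        171    view    mac
4        107     buy    win
6        340  logout    web
7         62     buy    web
8        173   click    web
10       299  logout    ios
pivot: rows=device, cols=action, sum(duration):
action  buy  click  logout  view
device                          
ios       0      0     299     0
mac       0      0       0   171
web      62    173     340     0
win     107      0       0     0
add column click_plus_10 = t['click'] + 10:
action  buy  click  logout  view  click_plus_10
device                                         
ios       0      0     299     0             10
mac       0      0       0   171             10
web      62    173     340     0            183
win     107      0       0     0             10
The value at position 0, column 'click_plus_10' is 10.

10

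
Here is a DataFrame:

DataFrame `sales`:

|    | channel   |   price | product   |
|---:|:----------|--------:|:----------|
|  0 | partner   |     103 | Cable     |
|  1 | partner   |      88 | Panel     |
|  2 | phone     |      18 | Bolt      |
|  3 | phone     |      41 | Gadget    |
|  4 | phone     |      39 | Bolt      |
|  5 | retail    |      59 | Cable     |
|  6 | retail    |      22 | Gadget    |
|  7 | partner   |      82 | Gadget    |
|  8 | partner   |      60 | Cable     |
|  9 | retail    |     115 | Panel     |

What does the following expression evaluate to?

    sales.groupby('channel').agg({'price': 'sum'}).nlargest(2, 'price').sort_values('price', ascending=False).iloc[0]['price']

group by channel, sum of price:
         price
channel       
partner    333
phone       98
retail     196
take 2 rows with largest price:
         price
channel       
partner    333
retail     196
sort by price descending:
         price
channel       
partner    333
retail     196
Then the value at position 0, column 'price': 333

333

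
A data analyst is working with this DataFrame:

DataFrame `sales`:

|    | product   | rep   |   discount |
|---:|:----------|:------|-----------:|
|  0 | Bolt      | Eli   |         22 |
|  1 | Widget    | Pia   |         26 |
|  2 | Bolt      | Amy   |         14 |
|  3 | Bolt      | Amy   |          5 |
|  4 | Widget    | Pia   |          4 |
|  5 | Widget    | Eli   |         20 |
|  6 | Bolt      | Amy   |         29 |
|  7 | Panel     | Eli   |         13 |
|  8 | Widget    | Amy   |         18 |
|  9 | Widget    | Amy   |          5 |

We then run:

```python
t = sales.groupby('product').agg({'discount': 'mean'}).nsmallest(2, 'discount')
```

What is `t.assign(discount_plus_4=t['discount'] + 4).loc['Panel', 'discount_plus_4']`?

17.0

group by product, mean of discount:
         discount
product          
Bolt         17.5
Panel        13.0
Widget       14.6
take 2 rows with smallest discount:
         discount
product          
Panel        13.0
Widget       14.6
add column discount_plus_4 = t['discount'] + 4:
         discount  discount_plus_4
product                           
Panel        13.0             17.0
Widget       14.6             18.6
The value at row 'Panel', column 'discount_plus_4' is 17.0.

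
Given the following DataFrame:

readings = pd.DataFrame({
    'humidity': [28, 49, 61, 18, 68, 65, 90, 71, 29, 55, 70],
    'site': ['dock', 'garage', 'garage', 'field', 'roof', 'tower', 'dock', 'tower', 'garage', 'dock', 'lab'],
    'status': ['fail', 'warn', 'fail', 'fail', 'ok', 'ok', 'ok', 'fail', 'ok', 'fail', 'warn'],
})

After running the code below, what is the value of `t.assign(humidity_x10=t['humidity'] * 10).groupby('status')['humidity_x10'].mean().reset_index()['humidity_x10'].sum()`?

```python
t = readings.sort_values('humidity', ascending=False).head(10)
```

sort by humidity descending:
    humidity    site status
6         90    dock     ok
7         71   tower   fail
10        70     lab   warn
4         68    roof     ok
5         65   tower     ok
2         61  garage   fail
9         55    dock   fail
1         49  garage   warn
8         29  garage     ok
0         28    dock   fail
3         18   field   fail
take first 10 rows:
    humidity    site status
6         90    dock     ok
7         71   tower   fail
10        70     lab   warn
4         68    roof     ok
5         65   tower     ok
2         61  garage   fail
9         55    dock   fail
1         49  garage   warn
8         29  garage     ok
0         28    dock   fail
add column humidity_x10 = t['humidity'] * 10:
    humidity    site status  humidity_x10
6         90    dock     ok           900
7         71   tower   fail           710
10        70     lab   warn           700
4         68    roof     ok           680
5         65   tower     ok           650
2         61  garage   fail           610
9         55    dock   fail           550
1         49  garage   warn           490
8         29  garage     ok           290
0         28    dock   fail           280
group by status, mean of humidity_x10:
status
fail    537.5
ok      630.0
warn    595.0
Name: humidity_x10, dtype: float64
reset_index():
  status  humidity_x10
0   fail         537.5
1     ok         630.0
2   warn         595.0
Then the sum of column 'humidity_x10': 1762.5

1762.5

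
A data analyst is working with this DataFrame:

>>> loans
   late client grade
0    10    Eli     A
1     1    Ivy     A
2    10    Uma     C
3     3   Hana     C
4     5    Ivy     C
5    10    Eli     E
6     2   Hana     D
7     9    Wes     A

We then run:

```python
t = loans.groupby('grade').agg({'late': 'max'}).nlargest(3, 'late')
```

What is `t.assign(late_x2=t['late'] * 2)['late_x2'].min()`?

20

group by grade, max of late:
       late
grade      
A        10
C        10
D         2
E        10
take 3 rows with largest late:
       late
grade      
A        10
C        10
E        10
add column late_x2 = t['late'] * 2:
       late  late_x2
grade               
A        10       20
C        10       20
E        10       20
Then the min of column 'late_x2': 20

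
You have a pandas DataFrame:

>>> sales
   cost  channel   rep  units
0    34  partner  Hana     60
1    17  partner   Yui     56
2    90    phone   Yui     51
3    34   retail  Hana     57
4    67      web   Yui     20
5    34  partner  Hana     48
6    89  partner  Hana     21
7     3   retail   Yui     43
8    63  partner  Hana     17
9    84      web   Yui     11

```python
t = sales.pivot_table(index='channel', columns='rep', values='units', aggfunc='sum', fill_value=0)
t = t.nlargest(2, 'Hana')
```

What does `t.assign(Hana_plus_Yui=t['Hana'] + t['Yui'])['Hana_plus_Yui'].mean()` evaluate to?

151.0

pivot: rows=channel, cols=rep, sum(units):
rep      Hana  Yui
channel           
partner   146   56
phone       0   51
retail     57   43
web         0   31
take 2 rows with largest Hana:
rep      Hana  Yui
channel           
partner   146   56
retail     57   43
add column Hana_plus_Yui = t['Hana'] + t['Yui']:
rep      Hana  Yui  Hana_plus_Yui
channel                          
partner   146   56            202
retail     57   43            100
Hence 151.0.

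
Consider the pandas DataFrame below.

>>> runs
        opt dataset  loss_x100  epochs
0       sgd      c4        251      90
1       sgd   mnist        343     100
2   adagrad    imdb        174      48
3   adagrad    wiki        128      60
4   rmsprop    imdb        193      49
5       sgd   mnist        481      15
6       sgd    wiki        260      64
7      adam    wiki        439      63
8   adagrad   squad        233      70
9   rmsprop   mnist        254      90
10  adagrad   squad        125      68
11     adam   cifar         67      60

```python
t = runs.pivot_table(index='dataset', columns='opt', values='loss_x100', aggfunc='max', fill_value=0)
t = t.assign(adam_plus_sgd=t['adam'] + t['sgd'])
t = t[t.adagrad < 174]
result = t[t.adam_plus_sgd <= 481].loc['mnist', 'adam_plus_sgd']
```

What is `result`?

481

pivot: rows=dataset, cols=opt, max(loss_x100):
opt      adagrad  adam  rmsprop  sgd
dataset                             
c4             0     0        0  251
cifar          0    67        0    0
imdb         174     0      193    0
mnist          0     0      254  481
squad        233     0        0    0
wiki         128   439        0  260
add column adam_plus_sgd = t['adam'] + t['sgd']:
opt      adagrad  adam  rmsprop  sgd  adam_plus_sgd
dataset                                            
c4             0     0        0  251            251
cifar          0    67        0    0             67
imdb         174     0      193    0              0
mnist          0     0      254  481            481
squad        233     0        0    0              0
wiki         128   439        0  260            699
filter rows where adagrad < 174:
opt      adagrad  adam  rmsprop  sgd  adam_plus_sgd
dataset                                            
c4             0     0        0  251            251
cifar          0    67        0    0             67
mnist          0     0      254  481            481
wiki         128   439        0  260            699
filter rows where adam_plus_sgd <= 481:
opt      adagrad  adam  rmsprop  sgd  adam_plus_sgd
dataset                                            
c4             0     0        0  251            251
cifar          0    67        0    0             67
mnist          0     0      254  481            481
Finally, value at row 'mnist', column 'adam_plus_sgd' = 481.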